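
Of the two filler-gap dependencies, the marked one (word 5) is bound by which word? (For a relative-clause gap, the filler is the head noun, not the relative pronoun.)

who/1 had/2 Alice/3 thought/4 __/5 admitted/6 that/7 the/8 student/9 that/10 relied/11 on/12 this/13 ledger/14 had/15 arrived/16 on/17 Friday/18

1

The marked gap is the subject of "admitted".
Its filler is the fronted wh-phrase "who", at word 1.
(The other dependency links word 9 to a gap after word 10.)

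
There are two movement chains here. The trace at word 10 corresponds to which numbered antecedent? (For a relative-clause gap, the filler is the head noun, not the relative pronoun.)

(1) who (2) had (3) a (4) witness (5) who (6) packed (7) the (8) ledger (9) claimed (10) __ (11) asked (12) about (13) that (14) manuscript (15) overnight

1

The marked gap is the subject of "asked".
Its filler is the fronted wh-phrase "who", at word 1.
(The other dependency links word 4 to a gap after word 5.)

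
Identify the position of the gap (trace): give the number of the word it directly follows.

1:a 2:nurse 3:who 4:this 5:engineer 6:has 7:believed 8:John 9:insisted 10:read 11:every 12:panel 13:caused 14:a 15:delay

9

The displaced element is "a nurse" (word 2).
It is linked across 2 clause boundaries (Ø → Ø).
It functions as the subject of "read", so the gap sits immediately after word 9 ("insisted").
Base order: This engineer has believed John insisted a nurse read every panel.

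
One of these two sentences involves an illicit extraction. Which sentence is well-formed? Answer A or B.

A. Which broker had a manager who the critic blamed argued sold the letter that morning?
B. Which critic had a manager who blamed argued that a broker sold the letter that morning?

In B, the wh-phrase is extracted from inside a complex-NP island (relative clause) (introduced by "who"), which blocks movement.
In A, the extraction path crosses only that-complement boundaries, which are transparent.
So A is grammatical.

A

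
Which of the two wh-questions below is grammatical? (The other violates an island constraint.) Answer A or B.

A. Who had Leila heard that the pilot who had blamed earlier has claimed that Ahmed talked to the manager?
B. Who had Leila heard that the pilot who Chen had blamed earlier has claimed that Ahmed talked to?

B

In A, the wh-phrase is extracted from inside a complex-NP island (relative clause) (introduced by "who"), which blocks movement.
In B, the extraction path crosses only that-complement boundaries, which are transparent.
So B is grammatical.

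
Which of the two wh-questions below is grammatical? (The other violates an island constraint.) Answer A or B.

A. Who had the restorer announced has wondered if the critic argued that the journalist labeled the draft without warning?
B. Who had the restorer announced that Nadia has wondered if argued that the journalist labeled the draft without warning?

In B, the wh-phrase is extracted from inside a wh-island (introduced by "if"), which blocks movement.
In A, the extraction path crosses only that-complement boundaries, which are transparent.
So A is grammatical.

A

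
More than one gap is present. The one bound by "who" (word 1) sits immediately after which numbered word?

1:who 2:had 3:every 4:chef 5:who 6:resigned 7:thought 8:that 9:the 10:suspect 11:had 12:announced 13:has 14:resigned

12

The displaced element is "who" (word 1).
It is linked across 2 clause boundaries (that → Ø).
It functions as the subject of "resigned", so the gap sits immediately after word 12 ("announced").
Base order: Every chef who resigned had thought that the suspect had announced who has resigned.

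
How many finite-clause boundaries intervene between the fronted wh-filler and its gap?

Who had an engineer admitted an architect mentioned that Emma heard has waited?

3

"who" is extracted from the subject of "waited".
Boundaries crossed, outermost first: [Ø], [that], [Ø] — 3 in total.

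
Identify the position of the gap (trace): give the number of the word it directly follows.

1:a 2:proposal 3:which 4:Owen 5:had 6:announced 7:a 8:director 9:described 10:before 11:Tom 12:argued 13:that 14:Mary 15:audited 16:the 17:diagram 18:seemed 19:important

The displaced element is "a proposal" (word 2).
It is linked across 1 clause boundary (Ø).
It functions as the direct object of "described", so the gap sits immediately after word 9 ("described").
Base order: Owen had announced a director described a proposal before Tom argued that Mary audited the diagram.

9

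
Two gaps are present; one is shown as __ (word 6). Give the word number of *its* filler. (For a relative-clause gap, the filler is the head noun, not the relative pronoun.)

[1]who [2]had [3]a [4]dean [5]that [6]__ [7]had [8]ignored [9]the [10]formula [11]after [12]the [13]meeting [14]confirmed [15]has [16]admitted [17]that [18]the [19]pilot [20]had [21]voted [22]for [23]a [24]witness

4

The marked gap is inside the relative clause, the subject of "ignored".
Its filler is the head noun "dean" (via "that"), at word 4.
(The other dependency links word 1 to a gap after word 14.)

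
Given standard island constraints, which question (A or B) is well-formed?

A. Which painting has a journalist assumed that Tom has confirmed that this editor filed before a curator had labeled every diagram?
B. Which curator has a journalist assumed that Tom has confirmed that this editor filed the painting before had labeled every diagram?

A

In B, the wh-phrase is extracted from inside an adjunct island (introduced by "before"), which blocks movement.
In A, the extraction path crosses only that-complement boundaries, which are transparent.
So A is grammatical.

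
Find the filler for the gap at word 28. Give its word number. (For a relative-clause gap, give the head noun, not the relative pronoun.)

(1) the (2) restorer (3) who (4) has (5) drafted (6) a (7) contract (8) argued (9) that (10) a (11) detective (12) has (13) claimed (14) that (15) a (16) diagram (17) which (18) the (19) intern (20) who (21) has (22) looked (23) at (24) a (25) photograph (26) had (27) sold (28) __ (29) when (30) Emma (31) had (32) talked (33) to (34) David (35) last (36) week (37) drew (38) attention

16

The gap at 28 is the object of "sold", inside a relative clause.
The relative pronoun is "which" (word 17); it is bound by the head noun immediately before it.
Its filler is the head noun "diagram", at word 16.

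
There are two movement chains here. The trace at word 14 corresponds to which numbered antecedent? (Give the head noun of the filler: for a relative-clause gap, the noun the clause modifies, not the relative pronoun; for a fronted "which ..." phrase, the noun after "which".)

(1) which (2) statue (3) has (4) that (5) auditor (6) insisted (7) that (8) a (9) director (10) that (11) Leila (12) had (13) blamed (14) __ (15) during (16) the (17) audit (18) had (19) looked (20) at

9

The marked gap is inside the relative clause, the direct object of "blamed".
Its filler is the head noun "director" (via "that"), at word 9.
(The other dependency links word 2 to a gap after word 20.)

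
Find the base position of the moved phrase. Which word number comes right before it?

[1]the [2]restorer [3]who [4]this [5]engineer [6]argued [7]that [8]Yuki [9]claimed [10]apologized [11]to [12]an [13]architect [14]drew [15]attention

The displaced element is "the restorer" (word 2).
It is linked across 2 clause boundaries (that → Ø).
It functions as the subject of "apologized", so the gap sits immediately after word 9 ("claimed").
Base order: This engineer argued that Yuki claimed that the restorer apologized to an architect.

9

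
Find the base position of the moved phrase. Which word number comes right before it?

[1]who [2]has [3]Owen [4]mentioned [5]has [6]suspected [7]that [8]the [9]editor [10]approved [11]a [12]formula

4

The displaced element is "who" (word 1).
It is linked across 1 clause boundary (Ø).
It functions as the subject of "suspected", so the gap sits immediately after word 4 ("mentioned").
Base order: Owen has mentioned who has suspected that the editor approved a formula.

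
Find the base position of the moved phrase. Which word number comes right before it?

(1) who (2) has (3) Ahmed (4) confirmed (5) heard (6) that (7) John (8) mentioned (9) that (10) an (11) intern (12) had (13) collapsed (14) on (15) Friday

The displaced element is "who" (word 1).
It is linked across 1 clause boundary (Ø).
It functions as the subject of "heard", so the gap sits immediately after word 4 ("confirmed").
Base order: Ahmed has confirmed that who heard that John mentioned that an intern had collapsed on Friday.

4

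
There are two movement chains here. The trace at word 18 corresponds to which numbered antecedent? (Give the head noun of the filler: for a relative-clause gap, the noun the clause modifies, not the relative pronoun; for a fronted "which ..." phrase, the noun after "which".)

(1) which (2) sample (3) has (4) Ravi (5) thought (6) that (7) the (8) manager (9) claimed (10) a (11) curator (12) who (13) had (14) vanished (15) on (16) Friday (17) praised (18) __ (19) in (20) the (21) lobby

2

The marked gap is the direct object of "praised".
Its filler is the fronted wh-phrase "which sample", at word 2.
(The other dependency links word 11 to a gap after word 12.)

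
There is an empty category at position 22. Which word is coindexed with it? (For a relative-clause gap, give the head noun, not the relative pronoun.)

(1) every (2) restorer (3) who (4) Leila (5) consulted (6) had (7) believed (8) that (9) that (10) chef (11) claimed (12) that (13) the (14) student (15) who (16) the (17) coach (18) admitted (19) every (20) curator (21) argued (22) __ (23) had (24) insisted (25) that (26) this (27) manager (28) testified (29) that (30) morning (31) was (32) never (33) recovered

14

The gap at 22 is the subject of "insisted", inside a relative clause.
The relative pronoun is "who" (word 15); it is bound by the head noun immediately before it.
Its filler is the head noun "student", at word 14.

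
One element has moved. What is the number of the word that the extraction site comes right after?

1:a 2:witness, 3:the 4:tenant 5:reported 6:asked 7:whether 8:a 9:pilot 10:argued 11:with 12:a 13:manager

The displaced element is "a witness" (word 2).
It is linked across 1 clause boundary (Ø).
It functions as the subject of "asked", so the gap sits immediately after word 5 ("reported").
Base order: The tenant reported a witness asked whether a pilot argued with a manager.

5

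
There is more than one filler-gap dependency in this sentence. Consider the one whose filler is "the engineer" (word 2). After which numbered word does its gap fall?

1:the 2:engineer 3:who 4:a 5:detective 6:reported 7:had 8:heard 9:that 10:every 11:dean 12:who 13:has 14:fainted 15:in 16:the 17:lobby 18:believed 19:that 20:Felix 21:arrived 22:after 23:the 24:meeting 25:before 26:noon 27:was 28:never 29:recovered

The displaced element is "the engineer" (word 2).
It is linked across 1 clause boundary (Ø).
It functions as the subject of "heard", so the gap sits immediately after word 6 ("reported").
Base order: A detective reported that the engineer had heard that every dean who has fainted in the lobby believed that Felix arrived after the meeting before noon.

6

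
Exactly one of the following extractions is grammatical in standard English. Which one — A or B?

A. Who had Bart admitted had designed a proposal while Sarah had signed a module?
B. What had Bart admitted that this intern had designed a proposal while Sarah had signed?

A

In B, the wh-phrase is extracted from inside an adjunct island (introduced by "while"), which blocks movement.
In A, the extraction path crosses only that-complement boundaries, which are transparent.
So A is grammatical.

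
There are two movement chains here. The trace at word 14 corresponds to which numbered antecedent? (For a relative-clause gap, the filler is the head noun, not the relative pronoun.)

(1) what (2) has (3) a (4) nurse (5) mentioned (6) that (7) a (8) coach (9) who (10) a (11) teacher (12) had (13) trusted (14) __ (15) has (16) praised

The marked gap is inside the relative clause, the direct object of "trusted".
Its filler is the head noun "coach" (via "who"), at word 8.
(The other dependency links word 1 to a gap after word 16.)

8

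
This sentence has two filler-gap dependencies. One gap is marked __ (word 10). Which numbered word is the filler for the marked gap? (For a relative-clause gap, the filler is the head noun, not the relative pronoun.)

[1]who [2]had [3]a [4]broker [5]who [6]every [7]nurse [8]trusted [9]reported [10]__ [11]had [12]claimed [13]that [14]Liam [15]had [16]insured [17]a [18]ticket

The marked gap is the subject of "claimed".
Its filler is the fronted wh-phrase "who", at word 1.
(The other dependency links word 4 to a gap after word 8.)

1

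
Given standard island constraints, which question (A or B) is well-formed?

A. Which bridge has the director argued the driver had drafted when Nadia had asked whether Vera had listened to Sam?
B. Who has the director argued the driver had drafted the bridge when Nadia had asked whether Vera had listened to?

In B, the wh-phrase is extracted from inside an adjunct island (introduced by "when"), which blocks movement.
In A, the extraction path crosses only that-complement boundaries, which are transparent.
So A is grammatical.

A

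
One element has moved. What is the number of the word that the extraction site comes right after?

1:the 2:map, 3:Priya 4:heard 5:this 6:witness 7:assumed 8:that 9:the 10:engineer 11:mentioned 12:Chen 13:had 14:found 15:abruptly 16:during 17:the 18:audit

14

The displaced element is "the map" (word 2).
It is linked across 3 clause boundaries (Ø → that → Ø).
It functions as the direct object of "found", so the gap sits immediately after word 14 ("found").
Base order: Priya heard this witness assumed that the engineer mentioned Chen had found the map abruptly during the audit.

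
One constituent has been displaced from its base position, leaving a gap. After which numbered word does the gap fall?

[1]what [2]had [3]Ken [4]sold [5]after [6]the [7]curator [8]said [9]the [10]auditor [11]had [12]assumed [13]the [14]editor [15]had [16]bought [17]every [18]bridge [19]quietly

4

The displaced element is "what" (word 1).
It functions as the direct object of "sold", so the gap sits immediately after word 4 ("sold").
Base order: Ken had sold what after the curator said the auditor had assumed the editor had bought every bridge quietly.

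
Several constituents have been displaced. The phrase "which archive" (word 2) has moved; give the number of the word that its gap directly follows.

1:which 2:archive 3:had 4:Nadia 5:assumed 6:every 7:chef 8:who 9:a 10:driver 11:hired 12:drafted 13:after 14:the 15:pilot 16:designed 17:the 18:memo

12

The displaced element is "which archive" (word 2).
It is linked across 1 clause boundary (Ø).
It functions as the direct object of "drafted", so the gap sits immediately after word 12 ("drafted").
Base order: Nadia had assumed every chef who a driver hired drafted which archive after the pilot designed the memo.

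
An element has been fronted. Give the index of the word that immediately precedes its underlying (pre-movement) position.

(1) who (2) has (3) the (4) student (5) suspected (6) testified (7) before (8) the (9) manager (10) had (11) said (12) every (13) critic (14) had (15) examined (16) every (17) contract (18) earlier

The displaced element is "who" (word 1).
It is linked across 1 clause boundary (Ø).
It functions as the subject of "testified", so the gap sits immediately after word 5 ("suspected").
Base order: The student has suspected that who testified before the manager had said every critic had examined every contract earlier.

5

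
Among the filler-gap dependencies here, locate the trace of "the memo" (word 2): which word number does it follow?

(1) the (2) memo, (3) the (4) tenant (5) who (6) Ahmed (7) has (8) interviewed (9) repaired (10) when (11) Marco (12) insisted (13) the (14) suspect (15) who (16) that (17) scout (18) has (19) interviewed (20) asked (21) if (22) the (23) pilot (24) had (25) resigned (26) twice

The displaced element is "the memo" (word 2).
It functions as the direct object of "repaired", so the gap sits immediately after word 9 ("repaired").
Base order: The tenant who Ahmed has interviewed repaired the memo when Marco insisted the suspect who that scout has interviewed asked if the pilot had resigned twice.

9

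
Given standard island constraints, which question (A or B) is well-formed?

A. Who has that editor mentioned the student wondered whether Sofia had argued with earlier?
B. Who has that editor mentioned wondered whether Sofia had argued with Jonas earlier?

In A, the wh-phrase is extracted from inside a wh-island (introduced by "whether"), which blocks movement.
In B, the extraction path crosses only that-complement boundaries, which are transparent.
So B is grammatical.

B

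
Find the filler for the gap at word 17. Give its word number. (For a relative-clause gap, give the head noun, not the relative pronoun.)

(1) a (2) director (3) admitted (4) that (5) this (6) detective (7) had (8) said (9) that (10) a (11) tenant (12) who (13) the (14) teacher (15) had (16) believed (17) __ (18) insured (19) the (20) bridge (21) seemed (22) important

11

The gap at 17 is the subject of "insured", inside a relative clause.
The relative pronoun is "who" (word 12); it is bound by the head noun immediately before it.
Its filler is the head noun "tenant", at word 11.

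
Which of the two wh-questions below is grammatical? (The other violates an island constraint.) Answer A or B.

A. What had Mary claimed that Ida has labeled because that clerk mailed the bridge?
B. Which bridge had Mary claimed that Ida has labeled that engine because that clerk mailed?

A

In B, the wh-phrase is extracted from inside an adjunct island (introduced by "because"), which blocks movement.
In A, the extraction path crosses only that-complement boundaries, which are transparent.
So A is grammatical.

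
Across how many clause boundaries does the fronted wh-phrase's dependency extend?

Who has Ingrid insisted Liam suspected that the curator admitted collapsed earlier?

"who" is extracted from the subject of "collapsed".
Boundaries crossed, outermost first: [Ø], [that], [Ø] — 3 in total.

3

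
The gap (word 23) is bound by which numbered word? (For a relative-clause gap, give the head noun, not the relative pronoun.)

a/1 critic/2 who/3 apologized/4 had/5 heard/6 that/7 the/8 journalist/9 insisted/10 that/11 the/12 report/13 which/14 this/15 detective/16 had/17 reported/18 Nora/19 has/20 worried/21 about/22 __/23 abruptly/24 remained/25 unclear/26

The gap at 23 is the prepositional object of "worried", inside a relative clause.
The relative pronoun is "which" (word 14); it is bound by the head noun immediately before it.
Its filler is the head noun "report", at word 13.

13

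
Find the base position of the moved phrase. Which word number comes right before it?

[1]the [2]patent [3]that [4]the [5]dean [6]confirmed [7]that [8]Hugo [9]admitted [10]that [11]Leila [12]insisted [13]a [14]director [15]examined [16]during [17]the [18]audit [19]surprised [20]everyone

The displaced element is "the patent" (word 2).
It is linked across 3 clause boundaries (that → that → Ø).
It functions as the direct object of "examined", so the gap sits immediately after word 15 ("examined").
Base order: The dean confirmed that Hugo admitted that Leila insisted a director examined the patent during the audit.

15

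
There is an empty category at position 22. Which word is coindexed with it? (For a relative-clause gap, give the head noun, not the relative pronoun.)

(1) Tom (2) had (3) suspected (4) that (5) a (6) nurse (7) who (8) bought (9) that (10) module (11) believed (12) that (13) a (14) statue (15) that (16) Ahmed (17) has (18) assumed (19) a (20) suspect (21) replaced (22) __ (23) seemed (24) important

14

The gap at 22 is the object of "replaced", inside a relative clause.
The relative pronoun is "that" (word 15); it is bound by the head noun immediately before it.
Its filler is the head noun "statue", at word 14.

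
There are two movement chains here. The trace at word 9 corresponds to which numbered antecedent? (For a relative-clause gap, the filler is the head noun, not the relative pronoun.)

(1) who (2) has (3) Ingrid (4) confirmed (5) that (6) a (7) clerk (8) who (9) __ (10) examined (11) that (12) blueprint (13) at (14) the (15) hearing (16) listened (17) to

The marked gap is inside the relative clause, the subject of "examined".
Its filler is the head noun "clerk" (via "who"), at word 7.
(The other dependency links word 1 to a gap after word 17.)

7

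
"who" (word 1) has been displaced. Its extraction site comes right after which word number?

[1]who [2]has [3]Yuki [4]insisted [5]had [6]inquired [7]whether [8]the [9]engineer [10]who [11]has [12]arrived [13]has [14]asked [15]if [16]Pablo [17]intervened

The displaced element is "who" (word 1).
It is linked across 1 clause boundary (Ø).
It functions as the subject of "inquired", so the gap sits immediately after word 4 ("insisted").
Base order: Yuki has insisted who had inquired whether the engineer who has arrived has asked if Pablo intervened.

4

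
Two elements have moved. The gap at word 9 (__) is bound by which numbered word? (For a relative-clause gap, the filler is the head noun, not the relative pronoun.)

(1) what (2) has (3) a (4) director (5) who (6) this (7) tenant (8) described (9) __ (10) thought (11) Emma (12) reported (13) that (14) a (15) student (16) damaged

The marked gap is inside the relative clause, the direct object of "described".
Its filler is the head noun "director" (via "who"), at word 4.
(The other dependency links word 1 to a gap after word 16.)

4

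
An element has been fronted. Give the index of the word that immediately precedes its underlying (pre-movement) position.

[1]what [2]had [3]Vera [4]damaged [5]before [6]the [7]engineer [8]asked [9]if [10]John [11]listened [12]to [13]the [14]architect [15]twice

The displaced element is "what" (word 1).
It functions as the direct object of "damaged", so the gap sits immediately after word 4 ("damaged").
Base order: Vera had damaged what before the engineer asked if John listened to the architect twice.

4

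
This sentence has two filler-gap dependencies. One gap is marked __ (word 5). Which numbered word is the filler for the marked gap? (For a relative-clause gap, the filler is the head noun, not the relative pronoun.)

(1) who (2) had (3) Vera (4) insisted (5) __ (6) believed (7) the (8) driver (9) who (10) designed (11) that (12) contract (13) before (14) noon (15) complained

The marked gap is the subject of "believed".
Its filler is the fronted wh-phrase "who", at word 1.
(The other dependency links word 8 to a gap after word 9.)

1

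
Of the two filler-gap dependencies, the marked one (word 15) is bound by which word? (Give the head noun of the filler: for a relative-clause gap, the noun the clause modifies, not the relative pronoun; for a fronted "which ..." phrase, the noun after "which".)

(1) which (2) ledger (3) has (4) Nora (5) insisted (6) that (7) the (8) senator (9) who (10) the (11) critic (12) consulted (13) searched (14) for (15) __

The marked gap is the object of the preposition "for" of "searched".
Its filler is the fronted wh-phrase "which ledger", at word 2.
(The other dependency links word 8 to a gap after word 12.)

2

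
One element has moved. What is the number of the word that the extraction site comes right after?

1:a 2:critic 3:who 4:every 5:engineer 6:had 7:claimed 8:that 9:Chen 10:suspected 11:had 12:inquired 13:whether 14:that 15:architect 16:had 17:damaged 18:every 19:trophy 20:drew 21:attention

The displaced element is "a critic" (word 2).
It is linked across 2 clause boundaries (that → Ø).
It functions as the subject of "inquired", so the gap sits immediately after word 10 ("suspected").
Base order: Every engineer had claimed that Chen suspected that a critic had inquired whether that architect had damaged every trophy.

10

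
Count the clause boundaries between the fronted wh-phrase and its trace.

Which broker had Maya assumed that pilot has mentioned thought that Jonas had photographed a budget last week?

2

"which broker" is extracted from the subject of "thought".
Boundaries crossed, outermost first: [Ø], [Ø] — 2 in total.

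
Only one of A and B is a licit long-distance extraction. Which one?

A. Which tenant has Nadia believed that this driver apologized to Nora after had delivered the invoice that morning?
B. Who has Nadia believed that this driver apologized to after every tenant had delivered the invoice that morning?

In A, the wh-phrase is extracted from inside an adjunct island (introduced by "after"), which blocks movement.
In B, the extraction path crosses only that-complement boundaries, which are transparent.
So B is grammatical.

B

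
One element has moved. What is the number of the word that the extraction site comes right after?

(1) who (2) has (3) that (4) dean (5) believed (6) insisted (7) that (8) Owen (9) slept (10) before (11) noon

The displaced element is "who" (word 1).
It is linked across 1 clause boundary (Ø).
It functions as the subject of "insisted", so the gap sits immediately after word 5 ("believed").
Base order: That dean has believed that who insisted that Owen slept before noon.

5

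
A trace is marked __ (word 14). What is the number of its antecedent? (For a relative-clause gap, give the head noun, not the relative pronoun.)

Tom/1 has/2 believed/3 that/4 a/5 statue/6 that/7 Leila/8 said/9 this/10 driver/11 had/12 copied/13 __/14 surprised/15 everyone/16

6

The gap at 14 is the object of "copied", inside a relative clause.
The relative pronoun is "that" (word 7); it is bound by the head noun immediately before it.
Its filler is the head noun "statue", at word 6.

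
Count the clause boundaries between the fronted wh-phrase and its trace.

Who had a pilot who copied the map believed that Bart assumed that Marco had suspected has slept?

3

"who" is extracted from the subject of "slept".
Boundaries crossed, outermost first: [that], [that], [Ø] — 3 in total.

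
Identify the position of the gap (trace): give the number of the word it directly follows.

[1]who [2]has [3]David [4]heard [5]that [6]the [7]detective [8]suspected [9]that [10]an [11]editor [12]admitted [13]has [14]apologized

The displaced element is "who" (word 1).
It is linked across 3 clause boundaries (that → that → Ø).
It functions as the subject of "apologized", so the gap sits immediately after word 12 ("admitted").
Base order: David has heard that the detective suspected that an editor admitted that who has apologized.

12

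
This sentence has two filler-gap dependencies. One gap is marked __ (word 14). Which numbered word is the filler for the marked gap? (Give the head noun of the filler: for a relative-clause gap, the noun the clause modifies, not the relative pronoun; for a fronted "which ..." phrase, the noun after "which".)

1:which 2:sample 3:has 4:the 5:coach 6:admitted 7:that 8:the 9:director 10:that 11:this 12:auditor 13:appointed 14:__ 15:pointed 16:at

The marked gap is inside the relative clause, the direct object of "appointed".
Its filler is the head noun "director" (via "that"), at word 9.
(The other dependency links word 2 to a gap after word 16.)

9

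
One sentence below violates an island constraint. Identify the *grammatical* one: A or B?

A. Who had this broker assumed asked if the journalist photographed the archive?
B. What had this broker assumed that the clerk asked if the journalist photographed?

A

In B, the wh-phrase is extracted from inside a wh-island (introduced by "if"), which blocks movement.
In A, the extraction path crosses only that-complement boundaries, which are transparent.
So A is grammatical.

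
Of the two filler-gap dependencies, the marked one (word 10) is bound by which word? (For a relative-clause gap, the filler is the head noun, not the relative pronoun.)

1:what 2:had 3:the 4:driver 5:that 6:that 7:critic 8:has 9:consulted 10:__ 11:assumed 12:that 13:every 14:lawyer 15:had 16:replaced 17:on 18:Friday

4

The marked gap is inside the relative clause, the direct object of "consulted".
Its filler is the head noun "driver" (via "that"), at word 4.
(The other dependency links word 1 to a gap after word 16.)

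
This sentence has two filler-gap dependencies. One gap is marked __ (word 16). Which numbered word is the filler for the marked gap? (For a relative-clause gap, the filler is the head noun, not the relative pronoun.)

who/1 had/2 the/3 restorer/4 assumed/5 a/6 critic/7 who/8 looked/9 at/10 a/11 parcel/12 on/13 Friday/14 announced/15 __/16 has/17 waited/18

The marked gap is the subject of "waited".
Its filler is the fronted wh-phrase "who", at word 1.
(The other dependency links word 7 to a gap after word 8.)

1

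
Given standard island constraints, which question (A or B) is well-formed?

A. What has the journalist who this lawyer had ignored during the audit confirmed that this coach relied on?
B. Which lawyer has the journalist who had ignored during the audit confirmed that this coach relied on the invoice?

A

In B, the wh-phrase is extracted from inside a complex-NP island (relative clause) (introduced by "who"), which blocks movement.
In A, the extraction path crosses only that-complement boundaries, which are transparent.
So A is grammatical.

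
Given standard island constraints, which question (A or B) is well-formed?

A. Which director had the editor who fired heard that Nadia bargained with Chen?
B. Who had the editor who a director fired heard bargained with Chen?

In A, the wh-phrase is extracted from inside a complex-NP island (relative clause) (introduced by "who"), which blocks movement.
In B, the extraction path crosses only that-complement boundaries, which are transparent.
So B is grammatical.

B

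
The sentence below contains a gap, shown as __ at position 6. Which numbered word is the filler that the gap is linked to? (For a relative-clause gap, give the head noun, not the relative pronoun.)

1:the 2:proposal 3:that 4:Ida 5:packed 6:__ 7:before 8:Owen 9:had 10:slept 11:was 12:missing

The gap at 6 is the object of "packed", inside a relative clause.
The relative pronoun is "that" (word 3); it is bound by the head noun immediately before it.
Its filler is the head noun "proposal", at word 2.

2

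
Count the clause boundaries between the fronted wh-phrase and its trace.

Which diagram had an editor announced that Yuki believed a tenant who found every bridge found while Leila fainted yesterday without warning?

2

"which diagram" is extracted from the object of "found".
Boundaries crossed, outermost first: [that], [Ø] — 2 in total.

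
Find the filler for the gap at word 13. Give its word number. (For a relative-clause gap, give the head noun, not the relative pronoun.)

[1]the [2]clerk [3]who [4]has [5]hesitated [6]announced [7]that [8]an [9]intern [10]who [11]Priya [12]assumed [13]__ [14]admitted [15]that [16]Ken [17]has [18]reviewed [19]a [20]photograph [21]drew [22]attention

The gap at 13 is the subject of "admitted", inside a relative clause.
The relative pronoun is "who" (word 10); it is bound by the head noun immediately before it.
Its filler is the head noun "intern", at word 9.

9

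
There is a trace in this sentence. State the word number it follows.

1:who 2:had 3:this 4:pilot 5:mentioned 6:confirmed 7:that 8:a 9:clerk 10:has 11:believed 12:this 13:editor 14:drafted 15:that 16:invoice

The displaced element is "who" (word 1).
It is linked across 1 clause boundary (Ø).
It functions as the subject of "confirmed", so the gap sits immediately after word 5 ("mentioned").
Base order: This pilot had mentioned who confirmed that a clerk has believed this editor drafted that invoice.

5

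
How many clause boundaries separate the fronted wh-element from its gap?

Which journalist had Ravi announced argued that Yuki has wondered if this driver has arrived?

"which journalist" is extracted from the subject of "argued".
Boundaries crossed, outermost first: [Ø] — 1 in total.

1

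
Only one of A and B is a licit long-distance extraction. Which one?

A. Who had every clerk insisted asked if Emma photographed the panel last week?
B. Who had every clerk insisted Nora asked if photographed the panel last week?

In B, the wh-phrase is extracted from inside a wh-island (introduced by "if"), which blocks movement.
In A, the extraction path crosses only that-complement boundaries, which are transparent.
So A is grammatical.

A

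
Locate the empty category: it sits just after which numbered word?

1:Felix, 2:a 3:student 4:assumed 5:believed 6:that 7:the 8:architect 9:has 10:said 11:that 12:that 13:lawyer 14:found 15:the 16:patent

The displaced element is "Felix" (word 1).
It is linked across 1 clause boundary (Ø).
It functions as the subject of "believed", so the gap sits immediately after word 4 ("assumed").
Base order: A student assumed that Felix believed that the architect has said that that lawyer found the patent.

4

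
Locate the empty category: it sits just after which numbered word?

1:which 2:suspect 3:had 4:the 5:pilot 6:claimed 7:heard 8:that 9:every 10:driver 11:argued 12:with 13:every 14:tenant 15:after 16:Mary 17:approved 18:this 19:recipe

The displaced element is "which suspect" (word 2).
It is linked across 1 clause boundary (Ø).
It functions as the subject of "heard", so the gap sits immediately after word 6 ("claimed").
Base order: The pilot had claimed that which suspect heard that every driver argued with every tenant after Mary approved this recipe.

6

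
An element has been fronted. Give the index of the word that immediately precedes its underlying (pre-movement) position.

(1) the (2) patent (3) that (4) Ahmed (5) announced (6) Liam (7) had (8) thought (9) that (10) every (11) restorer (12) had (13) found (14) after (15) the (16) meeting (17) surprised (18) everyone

The displaced element is "the patent" (word 2).
It is linked across 2 clause boundaries (Ø → that).
It functions as the direct object of "found", so the gap sits immediately after word 13 ("found").
Base order: Ahmed announced Liam had thought that every restorer had found the patent after the meeting.

13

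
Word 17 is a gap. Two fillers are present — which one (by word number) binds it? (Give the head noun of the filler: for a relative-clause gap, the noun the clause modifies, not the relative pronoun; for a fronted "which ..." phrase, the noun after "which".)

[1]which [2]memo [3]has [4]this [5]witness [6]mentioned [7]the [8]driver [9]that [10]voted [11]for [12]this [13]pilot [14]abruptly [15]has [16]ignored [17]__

2

The marked gap is the direct object of "ignored".
Its filler is the fronted wh-phrase "which memo", at word 2.
(The other dependency links word 8 to a gap after word 9.)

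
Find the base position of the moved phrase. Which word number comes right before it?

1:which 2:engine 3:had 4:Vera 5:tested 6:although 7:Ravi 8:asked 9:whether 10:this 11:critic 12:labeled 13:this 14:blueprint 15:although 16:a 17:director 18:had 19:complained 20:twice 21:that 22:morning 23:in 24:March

The displaced element is "which engine" (word 2).
It functions as the direct object of "tested", so the gap sits immediately after word 5 ("tested").
Base order: Vera had tested which engine although Ravi asked whether this critic labeled this blueprint although a director had complained twice that morning in March.

5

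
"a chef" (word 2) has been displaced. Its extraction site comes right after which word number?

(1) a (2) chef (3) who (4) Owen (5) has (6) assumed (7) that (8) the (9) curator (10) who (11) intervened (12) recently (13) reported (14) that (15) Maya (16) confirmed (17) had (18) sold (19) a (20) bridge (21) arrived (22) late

16

The displaced element is "a chef" (word 2).
It is linked across 3 clause boundaries (that → that → Ø).
It functions as the subject of "sold", so the gap sits immediately after word 16 ("confirmed").
Base order: Owen has assumed that the curator who intervened recently reported that Maya confirmed that a chef had sold a bridge.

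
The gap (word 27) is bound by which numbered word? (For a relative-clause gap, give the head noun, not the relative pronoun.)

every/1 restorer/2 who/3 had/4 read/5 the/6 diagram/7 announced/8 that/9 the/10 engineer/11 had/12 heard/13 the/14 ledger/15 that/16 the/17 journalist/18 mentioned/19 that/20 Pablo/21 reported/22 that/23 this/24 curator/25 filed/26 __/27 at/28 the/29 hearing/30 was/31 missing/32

15

The gap at 27 is the object of "filed", inside a relative clause.
The relative pronoun is "that" (word 16); it is bound by the head noun immediately before it.
Its filler is the head noun "ledger", at word 15.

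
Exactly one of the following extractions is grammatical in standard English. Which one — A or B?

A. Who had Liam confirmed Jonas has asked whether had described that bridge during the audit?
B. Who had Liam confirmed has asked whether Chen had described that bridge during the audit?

B

In A, the wh-phrase is extracted from inside a wh-island (introduced by "whether"), which blocks movement.
In B, the extraction path crosses only that-complement boundaries, which are transparent.
So B is grammatical.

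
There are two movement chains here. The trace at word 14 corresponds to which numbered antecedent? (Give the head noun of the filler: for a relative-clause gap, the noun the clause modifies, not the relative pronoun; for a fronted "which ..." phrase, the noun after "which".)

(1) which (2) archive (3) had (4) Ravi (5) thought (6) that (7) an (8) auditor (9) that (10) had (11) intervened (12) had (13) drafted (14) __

The marked gap is the direct object of "drafted".
Its filler is the fronted wh-phrase "which archive", at word 2.
(The other dependency links word 8 to a gap after word 9.)

2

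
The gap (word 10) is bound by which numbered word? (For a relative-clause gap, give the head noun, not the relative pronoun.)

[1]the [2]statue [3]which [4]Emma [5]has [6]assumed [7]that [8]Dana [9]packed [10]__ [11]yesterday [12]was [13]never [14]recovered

2

The gap at 10 is the object of "packed", inside a relative clause.
The relative pronoun is "which" (word 3); it is bound by the head noun immediately before it.
Its filler is the head noun "statue", at word 2.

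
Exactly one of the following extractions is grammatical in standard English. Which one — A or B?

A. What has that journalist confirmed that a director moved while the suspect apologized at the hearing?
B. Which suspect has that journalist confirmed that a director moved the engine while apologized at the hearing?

A

In B, the wh-phrase is extracted from inside an adjunct island (introduced by "while"), which blocks movement.
In A, the extraction path crosses only that-complement boundaries, which are transparent.
So A is grammatical.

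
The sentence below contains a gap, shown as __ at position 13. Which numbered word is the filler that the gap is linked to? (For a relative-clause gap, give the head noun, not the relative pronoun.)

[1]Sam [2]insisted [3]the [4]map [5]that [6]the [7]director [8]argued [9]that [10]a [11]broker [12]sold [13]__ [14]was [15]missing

The gap at 13 is the object of "sold", inside a relative clause.
The relative pronoun is "that" (word 5); it is bound by the head noun immediately before it.
Its filler is the head noun "map", at word 4.

4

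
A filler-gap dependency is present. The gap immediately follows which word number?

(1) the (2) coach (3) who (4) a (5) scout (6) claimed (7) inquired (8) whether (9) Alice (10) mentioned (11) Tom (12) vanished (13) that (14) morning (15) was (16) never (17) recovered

The displaced element is "the coach" (word 2).
It is linked across 1 clause boundary (Ø).
It functions as the subject of "inquired", so the gap sits immediately after word 6 ("claimed").
Base order: A scout claimed the coach inquired whether Alice mentioned Tom vanished that morning.

6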